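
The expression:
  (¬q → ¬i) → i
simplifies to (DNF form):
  i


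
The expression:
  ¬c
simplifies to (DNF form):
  ¬c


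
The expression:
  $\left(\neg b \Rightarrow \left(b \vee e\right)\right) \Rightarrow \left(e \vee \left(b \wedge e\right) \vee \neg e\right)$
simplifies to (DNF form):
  $\text{True}$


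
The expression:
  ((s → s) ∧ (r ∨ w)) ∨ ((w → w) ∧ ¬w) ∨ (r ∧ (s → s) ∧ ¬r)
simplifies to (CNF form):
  True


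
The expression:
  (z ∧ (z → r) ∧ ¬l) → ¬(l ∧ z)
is always true.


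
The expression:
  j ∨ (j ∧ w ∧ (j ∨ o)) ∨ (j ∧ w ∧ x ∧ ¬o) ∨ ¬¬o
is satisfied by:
  {o: True, j: True}
  {o: True, j: False}
  {j: True, o: False}


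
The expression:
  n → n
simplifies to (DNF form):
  True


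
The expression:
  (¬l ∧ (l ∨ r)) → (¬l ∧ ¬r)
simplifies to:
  l ∨ ¬r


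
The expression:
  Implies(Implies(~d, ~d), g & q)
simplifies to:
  g & q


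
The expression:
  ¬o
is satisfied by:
  {o: False}


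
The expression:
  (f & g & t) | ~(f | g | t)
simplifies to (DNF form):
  (f & g & t) | (f & g & ~g) | (f & t & ~f) | (g & t & ~t) | (f & ~f & ~g) | (g & ~g & ~t) | (t & ~f & ~t) | (~f & ~g & ~t)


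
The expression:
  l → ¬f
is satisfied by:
  {l: False, f: False}
  {f: True, l: False}
  {l: True, f: False}


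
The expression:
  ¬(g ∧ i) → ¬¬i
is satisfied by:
  {i: True}


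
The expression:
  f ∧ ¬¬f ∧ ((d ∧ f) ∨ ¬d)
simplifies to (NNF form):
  f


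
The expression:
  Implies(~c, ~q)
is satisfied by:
  {c: True, q: False}
  {q: False, c: False}
  {q: True, c: True}


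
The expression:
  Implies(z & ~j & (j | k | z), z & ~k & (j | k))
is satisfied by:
  {j: True, z: False}
  {z: False, j: False}
  {z: True, j: True}


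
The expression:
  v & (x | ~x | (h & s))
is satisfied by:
  {v: True}


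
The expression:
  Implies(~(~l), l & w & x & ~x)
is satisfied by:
  {l: False}


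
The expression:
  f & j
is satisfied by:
  {j: True, f: True}


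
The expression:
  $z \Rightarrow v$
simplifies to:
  $v \vee \neg z$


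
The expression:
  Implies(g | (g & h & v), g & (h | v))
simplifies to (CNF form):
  h | v | ~g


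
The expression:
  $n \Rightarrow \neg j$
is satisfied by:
  {n: False, j: False}
  {j: True, n: False}
  {n: True, j: False}


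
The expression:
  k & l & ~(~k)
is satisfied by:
  {k: True, l: True}


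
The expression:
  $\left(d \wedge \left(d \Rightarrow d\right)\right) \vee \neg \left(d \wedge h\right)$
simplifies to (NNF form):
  $\text{True}$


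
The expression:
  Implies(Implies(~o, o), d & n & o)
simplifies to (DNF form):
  ~o | (d & n)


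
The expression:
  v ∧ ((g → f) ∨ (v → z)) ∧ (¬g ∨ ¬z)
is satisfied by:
  {f: True, v: True, z: False, g: False}
  {v: True, f: False, z: False, g: False}
  {f: True, z: True, v: True, g: False}
  {z: True, v: True, f: False, g: False}
  {g: True, f: True, v: True, z: False}


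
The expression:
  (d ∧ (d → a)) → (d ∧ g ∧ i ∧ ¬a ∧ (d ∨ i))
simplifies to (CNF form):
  ¬a ∨ ¬d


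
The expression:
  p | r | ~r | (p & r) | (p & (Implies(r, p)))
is always true.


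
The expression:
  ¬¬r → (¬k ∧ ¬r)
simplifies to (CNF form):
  ¬r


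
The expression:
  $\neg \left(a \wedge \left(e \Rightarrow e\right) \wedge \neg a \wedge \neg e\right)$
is always true.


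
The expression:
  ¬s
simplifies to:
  ¬s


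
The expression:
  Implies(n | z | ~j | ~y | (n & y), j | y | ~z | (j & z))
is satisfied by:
  {y: True, j: True, z: False}
  {y: True, j: False, z: False}
  {j: True, y: False, z: False}
  {y: False, j: False, z: False}
  {y: True, z: True, j: True}
  {y: True, z: True, j: False}
  {z: True, j: True, y: False}


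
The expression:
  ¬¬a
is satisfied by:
  {a: True}


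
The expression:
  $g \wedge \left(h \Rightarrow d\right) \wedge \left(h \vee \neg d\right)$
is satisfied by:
  {g: True, h: False, d: False}
  {d: True, h: True, g: True}


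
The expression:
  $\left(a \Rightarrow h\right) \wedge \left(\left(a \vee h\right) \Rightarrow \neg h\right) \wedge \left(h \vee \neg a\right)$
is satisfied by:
  {h: False, a: False}


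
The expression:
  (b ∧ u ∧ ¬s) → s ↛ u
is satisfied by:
  {s: True, u: False, b: False}
  {u: False, b: False, s: False}
  {b: True, s: True, u: False}
  {b: True, u: False, s: False}
  {s: True, u: True, b: False}
  {u: True, s: False, b: False}
  {b: True, u: True, s: True}


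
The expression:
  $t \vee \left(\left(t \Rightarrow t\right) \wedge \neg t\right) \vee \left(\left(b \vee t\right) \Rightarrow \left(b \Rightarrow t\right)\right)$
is always true.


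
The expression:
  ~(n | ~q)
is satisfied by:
  {q: True, n: False}


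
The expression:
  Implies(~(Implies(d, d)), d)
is always true.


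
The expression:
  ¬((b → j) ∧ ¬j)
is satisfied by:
  {b: True, j: True}
  {b: True, j: False}
  {j: True, b: False}


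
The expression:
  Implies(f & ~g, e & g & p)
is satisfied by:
  {g: True, f: False}
  {f: False, g: False}
  {f: True, g: True}


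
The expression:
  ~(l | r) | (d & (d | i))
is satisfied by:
  {d: True, r: False, l: False}
  {d: True, l: True, r: False}
  {d: True, r: True, l: False}
  {d: True, l: True, r: True}
  {l: False, r: False, d: False}


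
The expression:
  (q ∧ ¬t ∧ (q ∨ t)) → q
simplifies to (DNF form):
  True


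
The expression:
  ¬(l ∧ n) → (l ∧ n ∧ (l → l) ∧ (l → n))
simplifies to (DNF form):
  l ∧ n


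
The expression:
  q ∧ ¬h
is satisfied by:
  {q: True, h: False}


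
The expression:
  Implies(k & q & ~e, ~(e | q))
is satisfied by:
  {e: True, k: False, q: False}
  {e: False, k: False, q: False}
  {q: True, e: True, k: False}
  {q: True, e: False, k: False}
  {k: True, e: True, q: False}
  {k: True, e: False, q: False}
  {k: True, q: True, e: True}


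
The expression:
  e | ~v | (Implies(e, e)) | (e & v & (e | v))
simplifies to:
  True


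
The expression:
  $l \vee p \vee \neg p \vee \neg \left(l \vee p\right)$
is always true.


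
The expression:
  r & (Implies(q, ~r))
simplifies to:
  r & ~q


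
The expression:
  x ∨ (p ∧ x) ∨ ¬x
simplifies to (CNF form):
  True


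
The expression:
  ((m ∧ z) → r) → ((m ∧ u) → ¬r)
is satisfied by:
  {u: False, m: False, r: False}
  {r: True, u: False, m: False}
  {m: True, u: False, r: False}
  {r: True, m: True, u: False}
  {u: True, r: False, m: False}
  {r: True, u: True, m: False}
  {m: True, u: True, r: False}


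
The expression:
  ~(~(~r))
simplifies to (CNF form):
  ~r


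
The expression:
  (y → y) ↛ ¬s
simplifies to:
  s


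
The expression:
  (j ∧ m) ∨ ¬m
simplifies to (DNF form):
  j ∨ ¬m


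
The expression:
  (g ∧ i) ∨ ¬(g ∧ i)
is always true.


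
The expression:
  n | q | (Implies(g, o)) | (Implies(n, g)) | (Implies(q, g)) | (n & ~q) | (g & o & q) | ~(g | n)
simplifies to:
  True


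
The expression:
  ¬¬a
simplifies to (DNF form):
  a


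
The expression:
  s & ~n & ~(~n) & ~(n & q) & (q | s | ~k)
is never true.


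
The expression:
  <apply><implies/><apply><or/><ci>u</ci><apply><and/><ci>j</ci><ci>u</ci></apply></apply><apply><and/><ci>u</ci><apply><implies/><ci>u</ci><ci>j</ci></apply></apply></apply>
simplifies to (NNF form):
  <apply><or/><ci>j</ci><apply><not/><ci>u</ci></apply></apply>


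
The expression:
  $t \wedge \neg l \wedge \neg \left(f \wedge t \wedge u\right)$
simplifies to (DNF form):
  $\left(t \wedge \neg f \wedge \neg l\right) \vee \left(t \wedge \neg l \wedge \neg u\right)$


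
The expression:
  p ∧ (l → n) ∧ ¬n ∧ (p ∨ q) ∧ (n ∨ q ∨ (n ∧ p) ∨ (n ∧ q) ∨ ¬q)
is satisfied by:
  {p: True, n: False, l: False}


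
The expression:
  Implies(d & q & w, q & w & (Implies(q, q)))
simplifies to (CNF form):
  True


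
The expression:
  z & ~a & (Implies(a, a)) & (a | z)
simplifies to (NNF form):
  z & ~a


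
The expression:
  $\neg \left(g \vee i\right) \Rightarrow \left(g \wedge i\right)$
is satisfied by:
  {i: True, g: True}
  {i: True, g: False}
  {g: True, i: False}


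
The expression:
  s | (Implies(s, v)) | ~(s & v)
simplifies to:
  True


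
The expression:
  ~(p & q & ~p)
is always true.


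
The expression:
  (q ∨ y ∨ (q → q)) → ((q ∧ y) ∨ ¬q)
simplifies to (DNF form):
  y ∨ ¬q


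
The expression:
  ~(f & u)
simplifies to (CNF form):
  ~f | ~u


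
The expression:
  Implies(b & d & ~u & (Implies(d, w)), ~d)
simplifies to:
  u | ~b | ~d | ~w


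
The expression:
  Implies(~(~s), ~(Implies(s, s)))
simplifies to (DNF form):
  ~s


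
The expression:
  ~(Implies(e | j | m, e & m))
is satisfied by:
  {j: True, e: False, m: False}
  {m: True, j: True, e: False}
  {m: True, j: False, e: False}
  {e: True, j: True, m: False}
  {e: True, j: False, m: False}


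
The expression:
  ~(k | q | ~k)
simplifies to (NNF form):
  False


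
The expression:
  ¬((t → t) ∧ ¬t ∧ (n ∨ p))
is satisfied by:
  {t: True, n: False, p: False}
  {t: True, p: True, n: False}
  {t: True, n: True, p: False}
  {t: True, p: True, n: True}
  {p: False, n: False, t: False}


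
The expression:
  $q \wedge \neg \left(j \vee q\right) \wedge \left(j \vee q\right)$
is never true.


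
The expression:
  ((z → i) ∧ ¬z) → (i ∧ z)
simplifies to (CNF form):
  z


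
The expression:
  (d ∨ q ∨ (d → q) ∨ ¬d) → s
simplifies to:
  s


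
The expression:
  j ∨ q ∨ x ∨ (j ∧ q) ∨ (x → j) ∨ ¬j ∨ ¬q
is always true.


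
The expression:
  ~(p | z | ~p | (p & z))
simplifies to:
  False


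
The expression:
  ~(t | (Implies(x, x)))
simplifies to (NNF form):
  False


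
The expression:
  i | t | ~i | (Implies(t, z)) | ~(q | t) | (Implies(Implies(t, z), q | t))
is always true.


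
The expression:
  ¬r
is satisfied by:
  {r: False}


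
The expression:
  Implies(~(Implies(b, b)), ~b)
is always true.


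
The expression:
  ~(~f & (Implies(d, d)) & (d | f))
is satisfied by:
  {f: True, d: False}
  {d: False, f: False}
  {d: True, f: True}


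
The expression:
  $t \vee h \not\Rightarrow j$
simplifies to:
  $t \vee \left(h \wedge \neg j\right)$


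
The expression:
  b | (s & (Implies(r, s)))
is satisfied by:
  {b: True, s: True}
  {b: True, s: False}
  {s: True, b: False}


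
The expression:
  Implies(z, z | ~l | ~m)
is always true.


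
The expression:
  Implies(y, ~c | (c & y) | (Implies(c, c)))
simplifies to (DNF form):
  True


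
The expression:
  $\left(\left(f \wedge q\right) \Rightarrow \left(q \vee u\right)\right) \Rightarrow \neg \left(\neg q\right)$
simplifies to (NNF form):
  $q$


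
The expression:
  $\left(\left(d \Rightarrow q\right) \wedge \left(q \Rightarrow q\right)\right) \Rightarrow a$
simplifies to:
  $a \vee \left(d \wedge \neg q\right)$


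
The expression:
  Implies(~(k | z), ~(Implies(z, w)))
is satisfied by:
  {k: True, z: True}
  {k: True, z: False}
  {z: True, k: False}


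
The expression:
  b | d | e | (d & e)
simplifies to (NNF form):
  b | d | e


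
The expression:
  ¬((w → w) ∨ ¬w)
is never true.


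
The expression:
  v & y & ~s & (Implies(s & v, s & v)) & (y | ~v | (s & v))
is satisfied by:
  {y: True, v: True, s: False}


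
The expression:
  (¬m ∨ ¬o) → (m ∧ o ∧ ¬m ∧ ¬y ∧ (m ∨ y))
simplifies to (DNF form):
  m ∧ o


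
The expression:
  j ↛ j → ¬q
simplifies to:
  True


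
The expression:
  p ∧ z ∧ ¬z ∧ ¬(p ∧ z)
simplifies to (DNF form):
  False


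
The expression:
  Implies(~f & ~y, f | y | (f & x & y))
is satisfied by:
  {y: True, f: True}
  {y: True, f: False}
  {f: True, y: False}


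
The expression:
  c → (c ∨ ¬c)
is always true.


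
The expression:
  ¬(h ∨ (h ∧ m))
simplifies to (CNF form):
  ¬h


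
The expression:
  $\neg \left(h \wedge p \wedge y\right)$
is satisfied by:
  {p: False, y: False, h: False}
  {h: True, p: False, y: False}
  {y: True, p: False, h: False}
  {h: True, y: True, p: False}
  {p: True, h: False, y: False}
  {h: True, p: True, y: False}
  {y: True, p: True, h: False}


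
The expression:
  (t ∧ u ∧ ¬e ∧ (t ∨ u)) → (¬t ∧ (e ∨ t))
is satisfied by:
  {e: True, u: False, t: False}
  {u: False, t: False, e: False}
  {t: True, e: True, u: False}
  {t: True, u: False, e: False}
  {e: True, u: True, t: False}
  {u: True, e: False, t: False}
  {t: True, u: True, e: True}


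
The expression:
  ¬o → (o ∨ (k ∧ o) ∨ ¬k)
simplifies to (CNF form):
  o ∨ ¬k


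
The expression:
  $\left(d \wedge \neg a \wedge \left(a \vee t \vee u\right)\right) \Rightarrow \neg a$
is always true.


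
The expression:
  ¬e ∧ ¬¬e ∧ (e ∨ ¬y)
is never true.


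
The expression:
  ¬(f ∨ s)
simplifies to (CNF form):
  ¬f ∧ ¬s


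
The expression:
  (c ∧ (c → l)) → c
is always true.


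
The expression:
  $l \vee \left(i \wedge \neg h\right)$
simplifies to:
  $l \vee \left(i \wedge \neg h\right)$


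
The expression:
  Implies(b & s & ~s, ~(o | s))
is always true.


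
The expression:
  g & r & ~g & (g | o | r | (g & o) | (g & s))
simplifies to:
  False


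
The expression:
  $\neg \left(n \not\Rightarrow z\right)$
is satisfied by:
  {z: True, n: False}
  {n: False, z: False}
  {n: True, z: True}


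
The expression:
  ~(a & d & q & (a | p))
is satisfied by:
  {q: False, d: False, a: False}
  {a: True, q: False, d: False}
  {d: True, q: False, a: False}
  {a: True, d: True, q: False}
  {q: True, a: False, d: False}
  {a: True, q: True, d: False}
  {d: True, q: True, a: False}


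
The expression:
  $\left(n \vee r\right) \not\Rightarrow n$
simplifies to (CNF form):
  $r \wedge \neg n$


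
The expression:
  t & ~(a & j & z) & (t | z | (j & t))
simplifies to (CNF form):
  t & (~a | ~j | ~z)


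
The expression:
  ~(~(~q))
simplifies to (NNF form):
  ~q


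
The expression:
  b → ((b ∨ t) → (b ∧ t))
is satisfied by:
  {t: True, b: False}
  {b: False, t: False}
  {b: True, t: True}


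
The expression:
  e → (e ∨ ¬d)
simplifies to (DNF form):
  True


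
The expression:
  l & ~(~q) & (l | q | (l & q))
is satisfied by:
  {q: True, l: True}


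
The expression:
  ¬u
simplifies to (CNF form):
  ¬u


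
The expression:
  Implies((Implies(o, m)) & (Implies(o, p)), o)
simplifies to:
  o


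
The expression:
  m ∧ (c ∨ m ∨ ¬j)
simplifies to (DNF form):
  m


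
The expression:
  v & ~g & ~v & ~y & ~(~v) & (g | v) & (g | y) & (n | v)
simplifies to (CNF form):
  False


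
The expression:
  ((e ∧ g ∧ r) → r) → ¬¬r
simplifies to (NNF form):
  r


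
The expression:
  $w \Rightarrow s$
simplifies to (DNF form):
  $s \vee \neg w$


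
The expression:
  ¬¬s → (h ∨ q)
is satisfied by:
  {q: True, h: True, s: False}
  {q: True, s: False, h: False}
  {h: True, s: False, q: False}
  {h: False, s: False, q: False}
  {q: True, h: True, s: True}
  {q: True, s: True, h: False}
  {h: True, s: True, q: False}


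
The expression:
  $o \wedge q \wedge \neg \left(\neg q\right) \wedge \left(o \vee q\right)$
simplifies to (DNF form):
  $o \wedge q$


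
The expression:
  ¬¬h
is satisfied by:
  {h: True}


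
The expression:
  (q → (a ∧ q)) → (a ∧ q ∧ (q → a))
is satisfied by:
  {q: True}


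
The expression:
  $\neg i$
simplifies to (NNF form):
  $\neg i$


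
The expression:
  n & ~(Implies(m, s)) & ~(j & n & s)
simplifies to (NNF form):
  m & n & ~s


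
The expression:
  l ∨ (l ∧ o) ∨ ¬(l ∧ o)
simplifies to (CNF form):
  True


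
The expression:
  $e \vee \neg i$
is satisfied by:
  {e: True, i: False}
  {i: False, e: False}
  {i: True, e: True}


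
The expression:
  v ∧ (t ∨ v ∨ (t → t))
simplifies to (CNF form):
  v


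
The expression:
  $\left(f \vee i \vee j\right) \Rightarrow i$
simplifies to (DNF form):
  $i \vee \left(\neg f \wedge \neg j\right)$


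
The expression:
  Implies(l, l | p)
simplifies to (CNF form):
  True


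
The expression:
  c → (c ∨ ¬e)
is always true.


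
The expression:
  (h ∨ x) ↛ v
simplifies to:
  ¬v ∧ (h ∨ x)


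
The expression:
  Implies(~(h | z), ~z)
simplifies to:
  True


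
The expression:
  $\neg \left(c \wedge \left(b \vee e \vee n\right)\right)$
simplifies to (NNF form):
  $\left(\neg b \wedge \neg e \wedge \neg n\right) \vee \neg c$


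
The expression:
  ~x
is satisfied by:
  {x: False}


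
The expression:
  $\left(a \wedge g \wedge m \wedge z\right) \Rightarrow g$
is always true.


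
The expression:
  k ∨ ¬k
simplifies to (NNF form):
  True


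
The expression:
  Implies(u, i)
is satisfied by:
  {i: True, u: False}
  {u: False, i: False}
  {u: True, i: True}


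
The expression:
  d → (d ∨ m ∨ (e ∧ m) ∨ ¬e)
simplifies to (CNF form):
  True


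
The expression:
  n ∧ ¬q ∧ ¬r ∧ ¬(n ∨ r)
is never true.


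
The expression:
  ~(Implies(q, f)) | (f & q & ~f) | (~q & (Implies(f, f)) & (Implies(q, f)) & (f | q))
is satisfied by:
  {q: True, f: False}
  {f: True, q: False}


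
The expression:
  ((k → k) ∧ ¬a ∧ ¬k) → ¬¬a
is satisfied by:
  {a: True, k: True}
  {a: True, k: False}
  {k: True, a: False}


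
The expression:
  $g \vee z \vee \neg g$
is always true.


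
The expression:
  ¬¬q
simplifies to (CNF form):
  q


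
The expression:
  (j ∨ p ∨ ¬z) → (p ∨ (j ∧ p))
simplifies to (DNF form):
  p ∨ (z ∧ ¬j)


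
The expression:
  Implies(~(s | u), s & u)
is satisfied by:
  {u: True, s: True}
  {u: True, s: False}
  {s: True, u: False}


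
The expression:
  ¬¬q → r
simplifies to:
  r ∨ ¬q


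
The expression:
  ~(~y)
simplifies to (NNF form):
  y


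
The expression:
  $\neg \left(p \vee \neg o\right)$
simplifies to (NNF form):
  $o \wedge \neg p$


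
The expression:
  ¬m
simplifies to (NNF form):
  ¬m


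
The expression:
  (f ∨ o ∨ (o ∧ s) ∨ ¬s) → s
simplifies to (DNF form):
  s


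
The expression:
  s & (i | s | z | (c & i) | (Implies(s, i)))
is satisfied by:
  {s: True}


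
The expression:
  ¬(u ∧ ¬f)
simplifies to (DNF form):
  f ∨ ¬u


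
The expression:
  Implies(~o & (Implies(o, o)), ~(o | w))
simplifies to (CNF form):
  o | ~w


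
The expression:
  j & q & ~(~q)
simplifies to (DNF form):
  j & q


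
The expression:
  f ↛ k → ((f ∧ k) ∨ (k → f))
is always true.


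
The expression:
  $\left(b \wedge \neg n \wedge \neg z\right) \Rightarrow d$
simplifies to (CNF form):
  $d \vee n \vee z \vee \neg b$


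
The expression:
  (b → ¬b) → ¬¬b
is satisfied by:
  {b: True}


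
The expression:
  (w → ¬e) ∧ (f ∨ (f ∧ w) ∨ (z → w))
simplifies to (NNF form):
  (f ∧ ¬w) ∨ (w ∧ ¬e) ∨ (¬w ∧ ¬z)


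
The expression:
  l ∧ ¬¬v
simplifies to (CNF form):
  l ∧ v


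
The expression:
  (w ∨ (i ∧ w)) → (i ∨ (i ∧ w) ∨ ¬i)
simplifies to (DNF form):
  True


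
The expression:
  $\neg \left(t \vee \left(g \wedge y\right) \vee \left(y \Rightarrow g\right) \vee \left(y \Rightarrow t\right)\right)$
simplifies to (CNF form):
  $y \wedge \neg g \wedge \neg t$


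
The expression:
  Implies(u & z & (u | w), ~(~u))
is always true.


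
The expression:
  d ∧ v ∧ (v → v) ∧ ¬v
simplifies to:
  False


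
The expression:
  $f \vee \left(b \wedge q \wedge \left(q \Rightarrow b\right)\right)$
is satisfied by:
  {b: True, f: True, q: True}
  {b: True, f: True, q: False}
  {f: True, q: True, b: False}
  {f: True, q: False, b: False}
  {b: True, q: True, f: False}


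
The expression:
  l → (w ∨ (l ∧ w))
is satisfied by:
  {w: True, l: False}
  {l: False, w: False}
  {l: True, w: True}


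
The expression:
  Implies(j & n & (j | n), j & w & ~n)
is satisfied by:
  {n: False, j: False}
  {j: True, n: False}
  {n: True, j: False}


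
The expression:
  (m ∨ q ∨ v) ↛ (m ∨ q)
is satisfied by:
  {v: True, q: False, m: False}


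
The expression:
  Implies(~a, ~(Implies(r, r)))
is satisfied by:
  {a: True}


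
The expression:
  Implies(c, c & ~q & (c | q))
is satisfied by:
  {c: False, q: False}
  {q: True, c: False}
  {c: True, q: False}


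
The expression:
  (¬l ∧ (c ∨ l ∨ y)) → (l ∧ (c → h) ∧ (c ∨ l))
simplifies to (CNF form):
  (l ∨ ¬c) ∧ (l ∨ ¬y)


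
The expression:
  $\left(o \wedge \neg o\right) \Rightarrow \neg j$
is always true.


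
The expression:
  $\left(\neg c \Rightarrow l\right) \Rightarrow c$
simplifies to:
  $c \vee \neg l$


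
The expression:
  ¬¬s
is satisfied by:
  {s: True}


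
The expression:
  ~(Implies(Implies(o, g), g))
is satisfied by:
  {g: False, o: False}


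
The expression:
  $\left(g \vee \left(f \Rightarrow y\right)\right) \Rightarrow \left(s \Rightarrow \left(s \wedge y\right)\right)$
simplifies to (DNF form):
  $y \vee \left(f \wedge \neg g\right) \vee \neg s$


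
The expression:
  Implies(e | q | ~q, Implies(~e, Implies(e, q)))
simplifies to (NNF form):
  True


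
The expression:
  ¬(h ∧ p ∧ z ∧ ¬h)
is always true.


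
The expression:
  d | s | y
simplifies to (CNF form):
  d | s | y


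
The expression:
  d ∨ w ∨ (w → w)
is always true.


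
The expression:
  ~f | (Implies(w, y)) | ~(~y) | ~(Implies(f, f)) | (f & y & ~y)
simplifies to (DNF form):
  y | ~f | ~w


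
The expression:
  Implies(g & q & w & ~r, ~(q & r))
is always true.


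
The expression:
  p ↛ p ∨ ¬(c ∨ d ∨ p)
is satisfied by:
  {d: False, p: False, c: False}


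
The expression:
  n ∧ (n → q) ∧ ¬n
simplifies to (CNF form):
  False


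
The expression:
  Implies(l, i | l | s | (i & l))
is always true.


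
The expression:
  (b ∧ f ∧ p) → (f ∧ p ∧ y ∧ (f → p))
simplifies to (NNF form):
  y ∨ ¬b ∨ ¬f ∨ ¬p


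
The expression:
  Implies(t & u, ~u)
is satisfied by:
  {u: False, t: False}
  {t: True, u: False}
  {u: True, t: False}


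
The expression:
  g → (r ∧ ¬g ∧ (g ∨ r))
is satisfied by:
  {g: False}


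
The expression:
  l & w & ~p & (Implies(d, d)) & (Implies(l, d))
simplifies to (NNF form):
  d & l & w & ~p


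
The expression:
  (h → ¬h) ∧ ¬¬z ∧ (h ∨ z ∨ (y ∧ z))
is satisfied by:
  {z: True, h: False}


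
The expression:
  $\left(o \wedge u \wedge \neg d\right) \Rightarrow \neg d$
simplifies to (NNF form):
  $\text{True}$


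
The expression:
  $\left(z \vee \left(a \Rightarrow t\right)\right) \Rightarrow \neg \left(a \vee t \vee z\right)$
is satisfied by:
  {z: False, t: False}


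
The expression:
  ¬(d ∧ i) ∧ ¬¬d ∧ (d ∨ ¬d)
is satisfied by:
  {d: True, i: False}


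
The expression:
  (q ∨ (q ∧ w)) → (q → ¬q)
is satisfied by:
  {q: False}


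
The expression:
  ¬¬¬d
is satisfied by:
  {d: False}


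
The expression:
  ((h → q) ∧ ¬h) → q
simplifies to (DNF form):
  h ∨ q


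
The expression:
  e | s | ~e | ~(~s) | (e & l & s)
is always true.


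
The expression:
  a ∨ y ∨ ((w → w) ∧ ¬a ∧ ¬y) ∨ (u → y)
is always true.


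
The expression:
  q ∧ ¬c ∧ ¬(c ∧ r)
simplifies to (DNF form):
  q ∧ ¬c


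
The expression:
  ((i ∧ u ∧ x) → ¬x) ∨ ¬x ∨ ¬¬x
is always true.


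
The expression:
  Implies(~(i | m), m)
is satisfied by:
  {i: True, m: True}
  {i: True, m: False}
  {m: True, i: False}


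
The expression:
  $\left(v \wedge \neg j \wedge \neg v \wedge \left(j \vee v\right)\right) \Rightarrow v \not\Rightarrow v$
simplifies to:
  $\text{True}$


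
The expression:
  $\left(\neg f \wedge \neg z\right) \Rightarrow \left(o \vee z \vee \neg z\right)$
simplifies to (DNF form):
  $\text{True}$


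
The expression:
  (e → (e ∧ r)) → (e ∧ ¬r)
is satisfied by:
  {e: True, r: False}


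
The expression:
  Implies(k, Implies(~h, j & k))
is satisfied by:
  {h: True, j: True, k: False}
  {h: True, j: False, k: False}
  {j: True, h: False, k: False}
  {h: False, j: False, k: False}
  {h: True, k: True, j: True}
  {h: True, k: True, j: False}
  {k: True, j: True, h: False}


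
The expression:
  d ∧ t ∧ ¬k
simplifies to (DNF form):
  d ∧ t ∧ ¬k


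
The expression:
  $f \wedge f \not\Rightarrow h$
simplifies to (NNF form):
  $f \wedge \neg h$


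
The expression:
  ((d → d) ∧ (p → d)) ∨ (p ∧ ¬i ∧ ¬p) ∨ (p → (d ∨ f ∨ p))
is always true.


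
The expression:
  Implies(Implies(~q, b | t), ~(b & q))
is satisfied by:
  {q: False, b: False}
  {b: True, q: False}
  {q: True, b: False}


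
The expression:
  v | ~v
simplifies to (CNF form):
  True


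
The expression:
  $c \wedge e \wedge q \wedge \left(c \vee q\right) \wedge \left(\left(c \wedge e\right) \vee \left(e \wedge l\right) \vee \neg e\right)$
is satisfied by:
  {c: True, e: True, q: True}


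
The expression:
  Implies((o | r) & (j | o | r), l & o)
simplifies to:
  (l & o) | (~o & ~r)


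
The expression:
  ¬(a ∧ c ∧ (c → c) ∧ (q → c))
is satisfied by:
  {c: False, a: False}
  {a: True, c: False}
  {c: True, a: False}


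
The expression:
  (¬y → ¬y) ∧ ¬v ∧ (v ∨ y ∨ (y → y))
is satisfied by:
  {v: False}


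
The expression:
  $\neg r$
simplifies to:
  $\neg r$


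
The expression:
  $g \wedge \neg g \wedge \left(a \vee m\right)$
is never true.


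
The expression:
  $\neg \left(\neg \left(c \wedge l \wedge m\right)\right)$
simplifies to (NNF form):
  $c \wedge l \wedge m$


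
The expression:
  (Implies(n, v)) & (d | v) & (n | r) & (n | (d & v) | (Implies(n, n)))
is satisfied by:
  {r: True, v: True, d: True, n: False}
  {r: True, v: True, d: False, n: False}
  {r: True, n: True, v: True, d: True}
  {r: True, n: True, v: True, d: False}
  {n: True, v: True, d: True, r: False}
  {n: True, v: True, d: False, r: False}
  {r: True, d: True, v: False, n: False}


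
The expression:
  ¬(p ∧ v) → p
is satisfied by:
  {p: True}


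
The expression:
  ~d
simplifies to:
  ~d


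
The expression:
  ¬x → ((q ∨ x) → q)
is always true.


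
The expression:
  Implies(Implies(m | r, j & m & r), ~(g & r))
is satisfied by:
  {g: False, m: False, r: False, j: False}
  {j: True, g: False, m: False, r: False}
  {r: True, g: False, m: False, j: False}
  {j: True, r: True, g: False, m: False}
  {m: True, j: False, g: False, r: False}
  {j: True, m: True, g: False, r: False}
  {r: True, m: True, j: False, g: False}
  {j: True, r: True, m: True, g: False}
  {g: True, r: False, m: False, j: False}
  {j: True, g: True, r: False, m: False}
  {r: True, g: True, j: False, m: False}
  {j: True, r: True, g: True, m: False}
  {m: True, g: True, r: False, j: False}
  {j: True, m: True, g: True, r: False}
  {r: True, m: True, g: True, j: False}


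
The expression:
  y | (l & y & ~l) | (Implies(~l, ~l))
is always true.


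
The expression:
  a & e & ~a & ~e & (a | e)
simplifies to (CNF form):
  False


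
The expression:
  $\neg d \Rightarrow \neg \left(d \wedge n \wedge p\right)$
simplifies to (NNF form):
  $\text{True}$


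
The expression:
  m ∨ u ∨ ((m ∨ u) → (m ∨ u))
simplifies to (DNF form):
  True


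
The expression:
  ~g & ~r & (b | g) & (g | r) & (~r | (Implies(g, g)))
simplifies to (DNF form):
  False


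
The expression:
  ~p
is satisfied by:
  {p: False}


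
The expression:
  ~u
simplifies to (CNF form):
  ~u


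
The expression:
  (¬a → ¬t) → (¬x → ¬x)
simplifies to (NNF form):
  True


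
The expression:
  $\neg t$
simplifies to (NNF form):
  $\neg t$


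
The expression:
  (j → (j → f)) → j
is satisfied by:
  {j: True}


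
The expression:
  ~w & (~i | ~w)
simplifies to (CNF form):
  ~w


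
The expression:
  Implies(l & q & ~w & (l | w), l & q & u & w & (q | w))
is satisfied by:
  {w: True, l: False, q: False}
  {l: False, q: False, w: False}
  {q: True, w: True, l: False}
  {q: True, l: False, w: False}
  {w: True, l: True, q: False}
  {l: True, w: False, q: False}
  {q: True, l: True, w: True}


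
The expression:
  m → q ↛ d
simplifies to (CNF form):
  (q ∨ ¬m) ∧ (¬d ∨ ¬m)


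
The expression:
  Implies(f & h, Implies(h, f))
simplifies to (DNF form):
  True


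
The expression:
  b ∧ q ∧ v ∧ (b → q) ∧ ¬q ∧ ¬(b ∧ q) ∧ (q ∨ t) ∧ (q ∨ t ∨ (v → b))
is never true.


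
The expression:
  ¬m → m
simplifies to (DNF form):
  m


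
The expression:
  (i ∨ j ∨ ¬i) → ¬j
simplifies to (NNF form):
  ¬j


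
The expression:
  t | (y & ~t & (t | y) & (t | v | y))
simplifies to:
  t | y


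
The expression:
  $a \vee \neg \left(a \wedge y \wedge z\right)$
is always true.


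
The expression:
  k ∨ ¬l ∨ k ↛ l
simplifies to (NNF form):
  k ∨ ¬l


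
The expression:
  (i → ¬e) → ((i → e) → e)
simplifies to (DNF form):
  e ∨ i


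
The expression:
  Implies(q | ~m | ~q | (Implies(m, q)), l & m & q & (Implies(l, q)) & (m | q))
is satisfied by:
  {m: True, q: True, l: True}


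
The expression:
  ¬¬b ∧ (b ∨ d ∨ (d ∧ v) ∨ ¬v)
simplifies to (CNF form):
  b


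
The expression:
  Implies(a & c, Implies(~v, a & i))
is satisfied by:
  {i: True, v: True, c: False, a: False}
  {i: True, c: False, v: False, a: False}
  {v: True, i: False, c: False, a: False}
  {i: False, c: False, v: False, a: False}
  {a: True, i: True, v: True, c: False}
  {a: True, i: True, c: False, v: False}
  {a: True, v: True, i: False, c: False}
  {a: True, i: False, c: False, v: False}
  {i: True, c: True, v: True, a: False}
  {i: True, c: True, a: False, v: False}
  {c: True, v: True, a: False, i: False}
  {c: True, a: False, v: False, i: False}
  {i: True, c: True, a: True, v: True}
  {i: True, c: True, a: True, v: False}
  {c: True, a: True, v: True, i: False}


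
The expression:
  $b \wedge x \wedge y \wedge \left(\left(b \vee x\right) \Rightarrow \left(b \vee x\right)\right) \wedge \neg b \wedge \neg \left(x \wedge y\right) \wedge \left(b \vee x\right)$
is never true.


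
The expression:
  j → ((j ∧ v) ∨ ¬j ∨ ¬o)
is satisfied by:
  {v: True, o: False, j: False}
  {o: False, j: False, v: False}
  {j: True, v: True, o: False}
  {j: True, o: False, v: False}
  {v: True, o: True, j: False}
  {o: True, v: False, j: False}
  {j: True, o: True, v: True}


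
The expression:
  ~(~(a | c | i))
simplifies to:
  a | c | i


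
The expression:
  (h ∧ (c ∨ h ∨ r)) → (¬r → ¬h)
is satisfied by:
  {r: True, h: False}
  {h: False, r: False}
  {h: True, r: True}


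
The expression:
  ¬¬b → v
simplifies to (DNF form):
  v ∨ ¬b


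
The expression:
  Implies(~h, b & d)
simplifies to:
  h | (b & d)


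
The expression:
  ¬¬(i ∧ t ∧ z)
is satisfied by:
  {t: True, i: True, z: True}


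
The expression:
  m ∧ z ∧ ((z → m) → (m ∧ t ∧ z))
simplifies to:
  m ∧ t ∧ z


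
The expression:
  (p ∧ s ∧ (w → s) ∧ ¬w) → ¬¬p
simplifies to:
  True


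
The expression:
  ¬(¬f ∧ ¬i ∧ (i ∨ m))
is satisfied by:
  {i: True, f: True, m: False}
  {i: True, f: False, m: False}
  {f: True, i: False, m: False}
  {i: False, f: False, m: False}
  {i: True, m: True, f: True}
  {i: True, m: True, f: False}
  {m: True, f: True, i: False}


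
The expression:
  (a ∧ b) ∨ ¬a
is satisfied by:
  {b: True, a: False}
  {a: False, b: False}
  {a: True, b: True}


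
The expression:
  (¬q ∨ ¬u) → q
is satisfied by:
  {q: True}


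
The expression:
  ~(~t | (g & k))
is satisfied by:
  {t: True, g: False, k: False}
  {t: True, k: True, g: False}
  {t: True, g: True, k: False}


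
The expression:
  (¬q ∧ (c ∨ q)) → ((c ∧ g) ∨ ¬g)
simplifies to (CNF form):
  True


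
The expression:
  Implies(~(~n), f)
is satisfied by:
  {f: True, n: False}
  {n: False, f: False}
  {n: True, f: True}


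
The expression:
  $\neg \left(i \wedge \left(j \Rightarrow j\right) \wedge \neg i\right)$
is always true.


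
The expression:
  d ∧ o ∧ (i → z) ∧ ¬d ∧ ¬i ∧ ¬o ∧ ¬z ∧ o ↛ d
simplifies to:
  False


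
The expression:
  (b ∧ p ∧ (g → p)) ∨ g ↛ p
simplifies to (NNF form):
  (b ∧ p) ∨ (g ∧ ¬p)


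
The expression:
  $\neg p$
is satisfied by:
  {p: False}


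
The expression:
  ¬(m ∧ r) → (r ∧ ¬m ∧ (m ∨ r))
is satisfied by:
  {r: True}


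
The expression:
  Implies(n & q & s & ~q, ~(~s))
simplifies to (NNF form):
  True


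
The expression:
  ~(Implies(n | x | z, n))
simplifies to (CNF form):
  ~n & (x | z)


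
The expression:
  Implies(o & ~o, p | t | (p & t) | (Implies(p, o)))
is always true.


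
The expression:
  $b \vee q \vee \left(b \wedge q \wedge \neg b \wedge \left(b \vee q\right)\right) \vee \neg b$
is always true.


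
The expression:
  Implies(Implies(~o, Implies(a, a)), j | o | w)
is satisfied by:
  {o: True, w: True, j: True}
  {o: True, w: True, j: False}
  {o: True, j: True, w: False}
  {o: True, j: False, w: False}
  {w: True, j: True, o: False}
  {w: True, j: False, o: False}
  {j: True, w: False, o: False}


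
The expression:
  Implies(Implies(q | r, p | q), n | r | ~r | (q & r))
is always true.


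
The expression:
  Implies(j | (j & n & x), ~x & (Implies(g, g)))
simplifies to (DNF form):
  ~j | ~x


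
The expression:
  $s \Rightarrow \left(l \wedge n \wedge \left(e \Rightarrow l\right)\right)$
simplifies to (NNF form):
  $\left(l \wedge n\right) \vee \neg s$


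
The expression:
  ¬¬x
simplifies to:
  x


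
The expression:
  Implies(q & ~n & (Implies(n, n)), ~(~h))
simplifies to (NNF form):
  h | n | ~q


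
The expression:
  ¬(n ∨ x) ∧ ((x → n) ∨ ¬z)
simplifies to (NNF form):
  ¬n ∧ ¬x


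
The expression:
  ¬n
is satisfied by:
  {n: False}


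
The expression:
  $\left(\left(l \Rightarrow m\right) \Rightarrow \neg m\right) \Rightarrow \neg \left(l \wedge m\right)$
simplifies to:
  $\text{True}$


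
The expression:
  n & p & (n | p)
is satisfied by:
  {p: True, n: True}


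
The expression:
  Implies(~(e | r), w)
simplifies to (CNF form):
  e | r | w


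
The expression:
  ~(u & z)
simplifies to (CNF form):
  ~u | ~z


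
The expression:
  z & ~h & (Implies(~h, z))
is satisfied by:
  {z: True, h: False}


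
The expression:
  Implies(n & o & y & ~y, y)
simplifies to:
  True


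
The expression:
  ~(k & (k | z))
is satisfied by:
  {k: False}


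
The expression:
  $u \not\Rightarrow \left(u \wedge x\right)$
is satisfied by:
  {u: True, x: False}


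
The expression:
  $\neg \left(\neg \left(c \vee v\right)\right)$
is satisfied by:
  {c: True, v: True}
  {c: True, v: False}
  {v: True, c: False}


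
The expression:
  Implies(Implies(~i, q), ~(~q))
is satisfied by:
  {q: True, i: False}
  {i: False, q: False}
  {i: True, q: True}


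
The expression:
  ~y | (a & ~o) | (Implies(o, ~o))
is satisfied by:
  {o: False, y: False}
  {y: True, o: False}
  {o: True, y: False}


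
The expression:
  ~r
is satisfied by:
  {r: False}


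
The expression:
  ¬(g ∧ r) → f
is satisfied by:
  {g: True, f: True, r: True}
  {g: True, f: True, r: False}
  {f: True, r: True, g: False}
  {f: True, r: False, g: False}
  {g: True, r: True, f: False}


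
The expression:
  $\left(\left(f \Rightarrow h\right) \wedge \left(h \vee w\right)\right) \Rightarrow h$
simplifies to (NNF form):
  $f \vee h \vee \neg w$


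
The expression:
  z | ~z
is always true.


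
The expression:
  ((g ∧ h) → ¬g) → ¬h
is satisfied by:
  {g: True, h: False}
  {h: False, g: False}
  {h: True, g: True}


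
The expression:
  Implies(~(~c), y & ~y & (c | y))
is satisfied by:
  {c: False}


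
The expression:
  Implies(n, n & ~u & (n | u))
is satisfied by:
  {u: False, n: False}
  {n: True, u: False}
  {u: True, n: False}


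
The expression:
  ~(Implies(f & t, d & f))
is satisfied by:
  {t: True, f: True, d: False}


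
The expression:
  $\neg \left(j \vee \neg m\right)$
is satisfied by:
  {m: True, j: False}


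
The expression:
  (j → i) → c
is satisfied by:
  {c: True, j: True, i: False}
  {c: True, j: False, i: False}
  {i: True, c: True, j: True}
  {i: True, c: True, j: False}
  {j: True, i: False, c: False}


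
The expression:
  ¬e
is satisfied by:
  {e: False}


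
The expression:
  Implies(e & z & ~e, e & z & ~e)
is always true.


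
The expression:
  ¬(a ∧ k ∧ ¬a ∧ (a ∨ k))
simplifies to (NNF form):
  True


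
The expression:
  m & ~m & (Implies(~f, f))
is never true.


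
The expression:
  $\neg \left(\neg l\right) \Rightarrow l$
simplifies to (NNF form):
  $\text{True}$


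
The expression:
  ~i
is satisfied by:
  {i: False}


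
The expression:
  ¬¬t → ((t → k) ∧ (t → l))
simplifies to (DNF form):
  (k ∧ l) ∨ ¬t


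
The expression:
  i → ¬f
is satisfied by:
  {i: False, f: False}
  {f: True, i: False}
  {i: True, f: False}


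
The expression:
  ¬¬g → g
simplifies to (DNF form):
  True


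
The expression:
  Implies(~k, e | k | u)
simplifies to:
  e | k | u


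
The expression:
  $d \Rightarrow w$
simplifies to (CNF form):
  $w \vee \neg d$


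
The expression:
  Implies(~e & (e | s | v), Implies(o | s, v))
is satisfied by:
  {v: True, e: True, s: False}
  {v: True, s: False, e: False}
  {e: True, s: False, v: False}
  {e: False, s: False, v: False}
  {v: True, e: True, s: True}
  {v: True, s: True, e: False}
  {e: True, s: True, v: False}


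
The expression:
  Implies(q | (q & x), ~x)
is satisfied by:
  {q: False, x: False}
  {x: True, q: False}
  {q: True, x: False}


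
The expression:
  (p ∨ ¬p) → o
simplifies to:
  o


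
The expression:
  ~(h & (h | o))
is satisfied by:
  {h: False}


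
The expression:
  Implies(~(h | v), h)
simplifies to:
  h | v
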